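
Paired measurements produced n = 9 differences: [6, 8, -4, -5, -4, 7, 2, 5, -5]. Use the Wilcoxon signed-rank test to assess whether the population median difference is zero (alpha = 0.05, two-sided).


Step 1: Drop any zero differences (none here) and take |d_i|.
|d| = [6, 8, 4, 5, 4, 7, 2, 5, 5]
Step 2: Midrank |d_i| (ties get averaged ranks).
ranks: |6|->7, |8|->9, |4|->2.5, |5|->5, |4|->2.5, |7|->8, |2|->1, |5|->5, |5|->5
Step 3: Attach original signs; sum ranks with positive sign and with negative sign.
W+ = 7 + 9 + 8 + 1 + 5 = 30
W- = 2.5 + 5 + 2.5 + 5 = 15
(Check: W+ + W- = 45 should equal n(n+1)/2 = 45.)
Step 4: Test statistic W = min(W+, W-) = 15.
Step 5: Ties in |d|, so use the tie-corrected normal approximation.
        E[W] = n(n+1)/4 = 9*10/4 = 22.5.
        Tie groups: |d|=4 (t=2), |d|=5 (t=3); sum(t^3 - t) = 30.
        Var[W] = n(n+1)(2n+1)/24 - sum(t^3-t)/48 = 1710/24 - 30/48 = 70.625.
        z = (W - E[W]) / sqrt(Var[W]) = (15 - 22.5) / 8.4039 = -0.8924.
        Two-sided p = 2*Phi(z) = 0.372154.
Step 6: alpha = 0.05. fail to reject H0.

W+ = 30, W- = 15, W = min = 15, p = 0.372154, fail to reject H0.


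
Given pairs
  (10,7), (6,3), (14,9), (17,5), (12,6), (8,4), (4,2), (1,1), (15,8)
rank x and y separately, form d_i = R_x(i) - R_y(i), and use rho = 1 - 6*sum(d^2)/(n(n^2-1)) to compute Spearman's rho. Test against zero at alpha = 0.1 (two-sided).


Step 1: Rank x and y separately (midranks; no ties here).
rank(x): 10->5, 6->3, 14->7, 17->9, 12->6, 8->4, 4->2, 1->1, 15->8
rank(y): 7->7, 3->3, 9->9, 5->5, 6->6, 4->4, 2->2, 1->1, 8->8
Step 2: d_i = R_x(i) - R_y(i); compute d_i^2.
  (5-7)^2=4, (3-3)^2=0, (7-9)^2=4, (9-5)^2=16, (6-6)^2=0, (4-4)^2=0, (2-2)^2=0, (1-1)^2=0, (8-8)^2=0
sum(d^2) = 24.
Step 3: rho = 1 - 6*24 / (9*(9^2 - 1)) = 1 - 144/720 = 0.800000.
Step 4: Under H0, t = rho * sqrt((n-2)/(1-rho^2)) = 3.5277 ~ t(7).
Step 5: Two-sided p-value from the t-distribution with 7 df = 0.009628.
Step 6: alpha = 0.1. reject H0.

rho = 0.8000, p = 0.009628, reject H0 at alpha = 0.1.


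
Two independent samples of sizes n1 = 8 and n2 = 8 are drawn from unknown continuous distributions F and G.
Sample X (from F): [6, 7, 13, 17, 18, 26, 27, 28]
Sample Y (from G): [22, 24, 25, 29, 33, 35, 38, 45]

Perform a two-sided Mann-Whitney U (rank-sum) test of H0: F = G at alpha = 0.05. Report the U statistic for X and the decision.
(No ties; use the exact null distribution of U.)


Step 1: Combine and sort all 16 observations; assign midranks.
sorted (value, group): (6,X), (7,X), (13,X), (17,X), (18,X), (22,Y), (24,Y), (25,Y), (26,X), (27,X), (28,X), (29,Y), (33,Y), (35,Y), (38,Y), (45,Y)
ranks: 6->1, 7->2, 13->3, 17->4, 18->5, 22->6, 24->7, 25->8, 26->9, 27->10, 28->11, 29->12, 33->13, 35->14, 38->15, 45->16
Step 2: Rank sum for X: R1 = 1 + 2 + 3 + 4 + 5 + 9 + 10 + 11 = 45.
Step 3: U_X = R1 - n1(n1+1)/2 = 45 - 8*9/2 = 45 - 36 = 9.
       U_Y = n1*n2 - U_X = 64 - 9 = 55.
Step 4: No ties, so the exact null distribution of U (based on enumerating the C(16,8) = 12870 equally likely rank assignments) gives the two-sided p-value.
Step 5: p-value = 0.014763; compare to alpha = 0.05. reject H0.

U_X = 9, p = 0.014763, reject H0 at alpha = 0.05.


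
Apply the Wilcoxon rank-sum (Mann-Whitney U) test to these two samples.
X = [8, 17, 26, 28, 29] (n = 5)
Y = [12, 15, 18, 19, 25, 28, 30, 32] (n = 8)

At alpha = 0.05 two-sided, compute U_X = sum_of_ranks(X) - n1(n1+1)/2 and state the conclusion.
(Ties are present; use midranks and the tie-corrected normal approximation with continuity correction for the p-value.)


Step 1: Combine and sort all 13 observations; assign midranks.
sorted (value, group): (8,X), (12,Y), (15,Y), (17,X), (18,Y), (19,Y), (25,Y), (26,X), (28,X), (28,Y), (29,X), (30,Y), (32,Y)
ranks: 8->1, 12->2, 15->3, 17->4, 18->5, 19->6, 25->7, 26->8, 28->9.5, 28->9.5, 29->11, 30->12, 32->13
Step 2: Rank sum for X: R1 = 1 + 4 + 8 + 9.5 + 11 = 33.5.
Step 3: U_X = R1 - n1(n1+1)/2 = 33.5 - 5*6/2 = 33.5 - 15 = 18.5.
       U_Y = n1*n2 - U_X = 40 - 18.5 = 21.5.
Step 4: Ties are present, so use the tie-corrected normal approximation (with continuity correction) for the p-value.
Step 5: p-value = 0.883458; compare to alpha = 0.05. fail to reject H0.

U_X = 18.5, p = 0.883458, fail to reject H0 at alpha = 0.05.


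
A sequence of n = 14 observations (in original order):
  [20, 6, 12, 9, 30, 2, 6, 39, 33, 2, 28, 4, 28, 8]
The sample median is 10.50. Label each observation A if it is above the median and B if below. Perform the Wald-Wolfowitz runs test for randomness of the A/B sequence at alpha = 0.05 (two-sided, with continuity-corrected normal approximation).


Step 1: Compute median = 10.50; label A = above, B = below.
Labels in order: ABABABBAABABAB  (n_A = 7, n_B = 7)
Step 2: Count runs R = 12.
Step 3: Under H0 (random ordering), E[R] = 2*n_A*n_B/(n_A+n_B) + 1 = 2*7*7/14 + 1 = 8.0000.
        Var[R] = 2*n_A*n_B*(2*n_A*n_B - n_A - n_B) / ((n_A+n_B)^2 * (n_A+n_B-1)) = 8232/2548 = 3.2308.
        SD[R] = 1.7974.
Step 4: Continuity-corrected z = (R - 0.5 - E[R]) / SD[R] = (12 - 0.5 - 8.0000) / 1.7974 = 1.9472.
Step 5: Two-sided p-value via normal approximation = 2*(1 - Phi(|z|)) = 0.051508.
Step 6: alpha = 0.05. fail to reject H0.

R = 12, z = 1.9472, p = 0.051508, fail to reject H0.


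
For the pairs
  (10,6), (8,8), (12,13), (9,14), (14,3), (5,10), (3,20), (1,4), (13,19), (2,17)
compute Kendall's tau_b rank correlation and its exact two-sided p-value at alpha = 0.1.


Step 1: Enumerate the 45 unordered pairs (i,j) with i<j and classify each by sign(x_j-x_i) * sign(y_j-y_i).
  (1,2):dx=-2,dy=+2->D; (1,3):dx=+2,dy=+7->C; (1,4):dx=-1,dy=+8->D; (1,5):dx=+4,dy=-3->D
  (1,6):dx=-5,dy=+4->D; (1,7):dx=-7,dy=+14->D; (1,8):dx=-9,dy=-2->C; (1,9):dx=+3,dy=+13->C
  (1,10):dx=-8,dy=+11->D; (2,3):dx=+4,dy=+5->C; (2,4):dx=+1,dy=+6->C; (2,5):dx=+6,dy=-5->D
  (2,6):dx=-3,dy=+2->D; (2,7):dx=-5,dy=+12->D; (2,8):dx=-7,dy=-4->C; (2,9):dx=+5,dy=+11->C
  (2,10):dx=-6,dy=+9->D; (3,4):dx=-3,dy=+1->D; (3,5):dx=+2,dy=-10->D; (3,6):dx=-7,dy=-3->C
  (3,7):dx=-9,dy=+7->D; (3,8):dx=-11,dy=-9->C; (3,9):dx=+1,dy=+6->C; (3,10):dx=-10,dy=+4->D
  (4,5):dx=+5,dy=-11->D; (4,6):dx=-4,dy=-4->C; (4,7):dx=-6,dy=+6->D; (4,8):dx=-8,dy=-10->C
  (4,9):dx=+4,dy=+5->C; (4,10):dx=-7,dy=+3->D; (5,6):dx=-9,dy=+7->D; (5,7):dx=-11,dy=+17->D
  (5,8):dx=-13,dy=+1->D; (5,9):dx=-1,dy=+16->D; (5,10):dx=-12,dy=+14->D; (6,7):dx=-2,dy=+10->D
  (6,8):dx=-4,dy=-6->C; (6,9):dx=+8,dy=+9->C; (6,10):dx=-3,dy=+7->D; (7,8):dx=-2,dy=-16->C
  (7,9):dx=+10,dy=-1->D; (7,10):dx=-1,dy=-3->C; (8,9):dx=+12,dy=+15->C; (8,10):dx=+1,dy=+13->C
  (9,10):dx=-11,dy=-2->C
Step 2: C = 20, D = 25, total pairs = 45.
Step 3: tau = (C - D)/(n(n-1)/2) = (20 - 25)/45 = -0.111111.
Step 4: Exact two-sided p-value (enumerate n! = 3628800 permutations of y under H0): p = 0.727490.
Step 5: alpha = 0.1. fail to reject H0.

tau_b = -0.1111 (C=20, D=25), p = 0.727490, fail to reject H0.


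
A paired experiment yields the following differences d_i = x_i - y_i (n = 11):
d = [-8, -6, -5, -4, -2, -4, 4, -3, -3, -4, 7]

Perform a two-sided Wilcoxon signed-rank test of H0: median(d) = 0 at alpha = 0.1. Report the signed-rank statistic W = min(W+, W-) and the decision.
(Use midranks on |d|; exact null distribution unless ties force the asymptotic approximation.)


Step 1: Drop any zero differences (none here) and take |d_i|.
|d| = [8, 6, 5, 4, 2, 4, 4, 3, 3, 4, 7]
Step 2: Midrank |d_i| (ties get averaged ranks).
ranks: |8|->11, |6|->9, |5|->8, |4|->5.5, |2|->1, |4|->5.5, |4|->5.5, |3|->2.5, |3|->2.5, |4|->5.5, |7|->10
Step 3: Attach original signs; sum ranks with positive sign and with negative sign.
W+ = 5.5 + 10 = 15.5
W- = 11 + 9 + 8 + 5.5 + 1 + 5.5 + 2.5 + 2.5 + 5.5 = 50.5
(Check: W+ + W- = 66 should equal n(n+1)/2 = 66.)
Step 4: Test statistic W = min(W+, W-) = 15.5.
Step 5: Ties in |d|, so use the tie-corrected normal approximation.
        E[W] = n(n+1)/4 = 11*12/4 = 33.
        Tie groups: |d|=3 (t=2), |d|=4 (t=4); sum(t^3 - t) = 66.
        Var[W] = n(n+1)(2n+1)/24 - sum(t^3-t)/48 = 3036/24 - 66/48 = 125.125.
        z = (W - E[W]) / sqrt(Var[W]) = (15.5 - 33) / 11.1859 = -1.5645.
        Two-sided p = 2*Phi(z) = 0.117708.
Step 6: alpha = 0.1. fail to reject H0.

W+ = 15.5, W- = 50.5, W = min = 15.5, p = 0.117708, fail to reject H0.


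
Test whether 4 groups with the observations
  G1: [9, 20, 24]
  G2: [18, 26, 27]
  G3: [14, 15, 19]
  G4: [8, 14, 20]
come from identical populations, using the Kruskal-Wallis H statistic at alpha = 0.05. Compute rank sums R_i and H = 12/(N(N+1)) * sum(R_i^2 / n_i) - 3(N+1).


Step 1: Combine all N = 12 observations and assign midranks.
sorted (value, group, rank): (8,G4,1), (9,G1,2), (14,G3,3.5), (14,G4,3.5), (15,G3,5), (18,G2,6), (19,G3,7), (20,G1,8.5), (20,G4,8.5), (24,G1,10), (26,G2,11), (27,G2,12)
Step 2: Sum ranks within each group.
R_1 = 20.5 (n_1 = 3)
R_2 = 29 (n_2 = 3)
R_3 = 15.5 (n_3 = 3)
R_4 = 13 (n_4 = 3)
Step 3: H = 12/(N(N+1)) * sum(R_i^2/n_i) - 3(N+1)
     = 12/(12*13) * (20.5^2/3 + 29^2/3 + 15.5^2/3 + 13^2/3) - 3*13
     = 0.076923 * 556.833 - 39
     = 3.833333.
Step 4: Ties present; correction factor C = 1 - 12/(12^3 - 12) = 0.993007. Corrected H = 3.833333 / 0.993007 = 3.860329.
Step 5: Under H0, H ~ chi^2(3); p-value = 0.276946.
Step 6: alpha = 0.05. fail to reject H0.

H = 3.8603, df = 3, p = 0.276946, fail to reject H0.


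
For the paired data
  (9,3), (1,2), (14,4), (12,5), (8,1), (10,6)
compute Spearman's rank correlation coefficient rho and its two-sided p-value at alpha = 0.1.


Step 1: Rank x and y separately (midranks; no ties here).
rank(x): 9->3, 1->1, 14->6, 12->5, 8->2, 10->4
rank(y): 3->3, 2->2, 4->4, 5->5, 1->1, 6->6
Step 2: d_i = R_x(i) - R_y(i); compute d_i^2.
  (3-3)^2=0, (1-2)^2=1, (6-4)^2=4, (5-5)^2=0, (2-1)^2=1, (4-6)^2=4
sum(d^2) = 10.
Step 3: rho = 1 - 6*10 / (6*(6^2 - 1)) = 1 - 60/210 = 0.714286.
Step 4: Under H0, t = rho * sqrt((n-2)/(1-rho^2)) = 2.0412 ~ t(4).
Step 5: Two-sided p-value from the t-distribution with 4 df = 0.110787.
Step 6: alpha = 0.1. fail to reject H0.

rho = 0.7143, p = 0.110787, fail to reject H0 at alpha = 0.1.


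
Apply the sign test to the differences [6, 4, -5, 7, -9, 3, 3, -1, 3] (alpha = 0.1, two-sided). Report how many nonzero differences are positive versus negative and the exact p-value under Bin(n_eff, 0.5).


Step 1: Discard zero differences. Original n = 9; n_eff = number of nonzero differences = 9.
Nonzero differences (with sign): +6, +4, -5, +7, -9, +3, +3, -1, +3
Step 2: Count signs: positive = 6, negative = 3.
Step 3: Under H0: P(positive) = 0.5, so the number of positives S ~ Bin(9, 0.5).
Step 4: Two-sided exact p-value = sum of Bin(9,0.5) probabilities at or below the observed probability = 0.507812.
Step 5: alpha = 0.1. fail to reject H0.

n_eff = 9, pos = 6, neg = 3, p = 0.507812, fail to reject H0.


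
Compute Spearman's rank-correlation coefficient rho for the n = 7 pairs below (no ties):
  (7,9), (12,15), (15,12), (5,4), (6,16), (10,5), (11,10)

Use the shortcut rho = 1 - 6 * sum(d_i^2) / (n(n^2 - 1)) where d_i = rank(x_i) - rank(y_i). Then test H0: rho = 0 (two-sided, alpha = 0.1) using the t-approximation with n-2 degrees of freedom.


Step 1: Rank x and y separately (midranks; no ties here).
rank(x): 7->3, 12->6, 15->7, 5->1, 6->2, 10->4, 11->5
rank(y): 9->3, 15->6, 12->5, 4->1, 16->7, 5->2, 10->4
Step 2: d_i = R_x(i) - R_y(i); compute d_i^2.
  (3-3)^2=0, (6-6)^2=0, (7-5)^2=4, (1-1)^2=0, (2-7)^2=25, (4-2)^2=4, (5-4)^2=1
sum(d^2) = 34.
Step 3: rho = 1 - 6*34 / (7*(7^2 - 1)) = 1 - 204/336 = 0.392857.
Step 4: Under H0, t = rho * sqrt((n-2)/(1-rho^2)) = 0.9553 ~ t(5).
Step 5: Two-sided p-value from the t-distribution with 5 df = 0.383317.
Step 6: alpha = 0.1. fail to reject H0.

rho = 0.3929, p = 0.383317, fail to reject H0 at alpha = 0.1.


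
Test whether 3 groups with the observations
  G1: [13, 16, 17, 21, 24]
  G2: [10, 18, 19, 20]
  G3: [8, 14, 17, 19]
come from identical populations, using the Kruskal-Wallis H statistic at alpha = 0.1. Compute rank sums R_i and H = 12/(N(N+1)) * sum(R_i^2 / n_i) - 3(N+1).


Step 1: Combine all N = 13 observations and assign midranks.
sorted (value, group, rank): (8,G3,1), (10,G2,2), (13,G1,3), (14,G3,4), (16,G1,5), (17,G1,6.5), (17,G3,6.5), (18,G2,8), (19,G2,9.5), (19,G3,9.5), (20,G2,11), (21,G1,12), (24,G1,13)
Step 2: Sum ranks within each group.
R_1 = 39.5 (n_1 = 5)
R_2 = 30.5 (n_2 = 4)
R_3 = 21 (n_3 = 4)
Step 3: H = 12/(N(N+1)) * sum(R_i^2/n_i) - 3(N+1)
     = 12/(13*14) * (39.5^2/5 + 30.5^2/4 + 21^2/4) - 3*14
     = 0.065934 * 654.862 - 42
     = 1.177747.
Step 4: Ties present; correction factor C = 1 - 12/(13^3 - 13) = 0.994505. Corrected H = 1.177747 / 0.994505 = 1.184254.
Step 5: Under H0, H ~ chi^2(2); p-value = 0.553149.
Step 6: alpha = 0.1. fail to reject H0.

H = 1.1843, df = 2, p = 0.553149, fail to reject H0.


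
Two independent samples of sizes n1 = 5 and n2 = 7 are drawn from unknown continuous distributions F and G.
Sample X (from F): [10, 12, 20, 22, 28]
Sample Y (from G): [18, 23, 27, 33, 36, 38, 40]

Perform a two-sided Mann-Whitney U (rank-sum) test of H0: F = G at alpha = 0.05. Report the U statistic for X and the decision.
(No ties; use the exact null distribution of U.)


Step 1: Combine and sort all 12 observations; assign midranks.
sorted (value, group): (10,X), (12,X), (18,Y), (20,X), (22,X), (23,Y), (27,Y), (28,X), (33,Y), (36,Y), (38,Y), (40,Y)
ranks: 10->1, 12->2, 18->3, 20->4, 22->5, 23->6, 27->7, 28->8, 33->9, 36->10, 38->11, 40->12
Step 2: Rank sum for X: R1 = 1 + 2 + 4 + 5 + 8 = 20.
Step 3: U_X = R1 - n1(n1+1)/2 = 20 - 5*6/2 = 20 - 15 = 5.
       U_Y = n1*n2 - U_X = 35 - 5 = 30.
Step 4: No ties, so the exact null distribution of U (based on enumerating the C(12,5) = 792 equally likely rank assignments) gives the two-sided p-value.
Step 5: p-value = 0.047980; compare to alpha = 0.05. reject H0.

U_X = 5, p = 0.047980, reject H0 at alpha = 0.05.


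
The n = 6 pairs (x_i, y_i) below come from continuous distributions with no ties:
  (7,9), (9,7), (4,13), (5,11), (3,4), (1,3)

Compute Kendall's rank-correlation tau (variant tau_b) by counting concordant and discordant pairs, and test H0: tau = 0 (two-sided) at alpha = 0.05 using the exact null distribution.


Step 1: Enumerate the 15 unordered pairs (i,j) with i<j and classify each by sign(x_j-x_i) * sign(y_j-y_i).
  (1,2):dx=+2,dy=-2->D; (1,3):dx=-3,dy=+4->D; (1,4):dx=-2,dy=+2->D; (1,5):dx=-4,dy=-5->C
  (1,6):dx=-6,dy=-6->C; (2,3):dx=-5,dy=+6->D; (2,4):dx=-4,dy=+4->D; (2,5):dx=-6,dy=-3->C
  (2,6):dx=-8,dy=-4->C; (3,4):dx=+1,dy=-2->D; (3,5):dx=-1,dy=-9->C; (3,6):dx=-3,dy=-10->C
  (4,5):dx=-2,dy=-7->C; (4,6):dx=-4,dy=-8->C; (5,6):dx=-2,dy=-1->C
Step 2: C = 9, D = 6, total pairs = 15.
Step 3: tau = (C - D)/(n(n-1)/2) = (9 - 6)/15 = 0.200000.
Step 4: Exact two-sided p-value (enumerate n! = 720 permutations of y under H0): p = 0.719444.
Step 5: alpha = 0.05. fail to reject H0.

tau_b = 0.2000 (C=9, D=6), p = 0.719444, fail to reject H0.


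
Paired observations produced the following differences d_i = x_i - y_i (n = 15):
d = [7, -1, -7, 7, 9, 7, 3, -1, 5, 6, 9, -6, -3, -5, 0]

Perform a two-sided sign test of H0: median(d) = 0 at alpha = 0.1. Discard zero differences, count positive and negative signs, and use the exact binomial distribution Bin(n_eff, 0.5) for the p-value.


Step 1: Discard zero differences. Original n = 15; n_eff = number of nonzero differences = 14.
Nonzero differences (with sign): +7, -1, -7, +7, +9, +7, +3, -1, +5, +6, +9, -6, -3, -5
Step 2: Count signs: positive = 8, negative = 6.
Step 3: Under H0: P(positive) = 0.5, so the number of positives S ~ Bin(14, 0.5).
Step 4: Two-sided exact p-value = sum of Bin(14,0.5) probabilities at or below the observed probability = 0.790527.
Step 5: alpha = 0.1. fail to reject H0.

n_eff = 14, pos = 8, neg = 6, p = 0.790527, fail to reject H0.


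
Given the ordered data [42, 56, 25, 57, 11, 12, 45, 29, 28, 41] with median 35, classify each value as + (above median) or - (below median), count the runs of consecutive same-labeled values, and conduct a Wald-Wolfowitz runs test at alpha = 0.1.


Step 1: Compute median = 35; label A = above, B = below.
Labels in order: AABABBABBA  (n_A = 5, n_B = 5)
Step 2: Count runs R = 7.
Step 3: Under H0 (random ordering), E[R] = 2*n_A*n_B/(n_A+n_B) + 1 = 2*5*5/10 + 1 = 6.0000.
        Var[R] = 2*n_A*n_B*(2*n_A*n_B - n_A - n_B) / ((n_A+n_B)^2 * (n_A+n_B-1)) = 2000/900 = 2.2222.
        SD[R] = 1.4907.
Step 4: Continuity-corrected z = (R - 0.5 - E[R]) / SD[R] = (7 - 0.5 - 6.0000) / 1.4907 = 0.3354.
Step 5: Two-sided p-value via normal approximation = 2*(1 - Phi(|z|)) = 0.737316.
Step 6: alpha = 0.1. fail to reject H0.

R = 7, z = 0.3354, p = 0.737316, fail to reject H0.


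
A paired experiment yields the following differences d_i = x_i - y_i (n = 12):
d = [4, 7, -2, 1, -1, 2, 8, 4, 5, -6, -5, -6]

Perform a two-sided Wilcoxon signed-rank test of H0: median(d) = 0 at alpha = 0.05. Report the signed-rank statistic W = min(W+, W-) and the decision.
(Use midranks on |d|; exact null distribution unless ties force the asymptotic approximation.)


Step 1: Drop any zero differences (none here) and take |d_i|.
|d| = [4, 7, 2, 1, 1, 2, 8, 4, 5, 6, 5, 6]
Step 2: Midrank |d_i| (ties get averaged ranks).
ranks: |4|->5.5, |7|->11, |2|->3.5, |1|->1.5, |1|->1.5, |2|->3.5, |8|->12, |4|->5.5, |5|->7.5, |6|->9.5, |5|->7.5, |6|->9.5
Step 3: Attach original signs; sum ranks with positive sign and with negative sign.
W+ = 5.5 + 11 + 1.5 + 3.5 + 12 + 5.5 + 7.5 = 46.5
W- = 3.5 + 1.5 + 9.5 + 7.5 + 9.5 = 31.5
(Check: W+ + W- = 78 should equal n(n+1)/2 = 78.)
Step 4: Test statistic W = min(W+, W-) = 31.5.
Step 5: Ties in |d|, so use the tie-corrected normal approximation.
        E[W] = n(n+1)/4 = 12*13/4 = 39.
        Tie groups: |d|=1 (t=2), |d|=2 (t=2), |d|=4 (t=2), |d|=5 (t=2), |d|=6 (t=2); sum(t^3 - t) = 30.
        Var[W] = n(n+1)(2n+1)/24 - sum(t^3-t)/48 = 3900/24 - 30/48 = 161.875.
        z = (W - E[W]) / sqrt(Var[W]) = (31.5 - 39) / 12.7230 = -0.5895.
        Two-sided p = 2*Phi(z) = 0.555537.
Step 6: alpha = 0.05. fail to reject H0.

W+ = 46.5, W- = 31.5, W = min = 31.5, p = 0.555537, fail to reject H0.


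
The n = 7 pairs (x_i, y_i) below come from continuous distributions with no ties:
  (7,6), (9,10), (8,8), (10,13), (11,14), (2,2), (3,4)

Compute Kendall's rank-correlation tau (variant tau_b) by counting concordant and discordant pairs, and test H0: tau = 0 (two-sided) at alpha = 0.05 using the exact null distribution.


Step 1: Enumerate the 21 unordered pairs (i,j) with i<j and classify each by sign(x_j-x_i) * sign(y_j-y_i).
  (1,2):dx=+2,dy=+4->C; (1,3):dx=+1,dy=+2->C; (1,4):dx=+3,dy=+7->C; (1,5):dx=+4,dy=+8->C
  (1,6):dx=-5,dy=-4->C; (1,7):dx=-4,dy=-2->C; (2,3):dx=-1,dy=-2->C; (2,4):dx=+1,dy=+3->C
  (2,5):dx=+2,dy=+4->C; (2,6):dx=-7,dy=-8->C; (2,7):dx=-6,dy=-6->C; (3,4):dx=+2,dy=+5->C
  (3,5):dx=+3,dy=+6->C; (3,6):dx=-6,dy=-6->C; (3,7):dx=-5,dy=-4->C; (4,5):dx=+1,dy=+1->C
  (4,6):dx=-8,dy=-11->C; (4,7):dx=-7,dy=-9->C; (5,6):dx=-9,dy=-12->C; (5,7):dx=-8,dy=-10->C
  (6,7):dx=+1,dy=+2->C
Step 2: C = 21, D = 0, total pairs = 21.
Step 3: tau = (C - D)/(n(n-1)/2) = (21 - 0)/21 = 1.000000.
Step 4: Exact two-sided p-value (enumerate n! = 5040 permutations of y under H0): p = 0.000397.
Step 5: alpha = 0.05. reject H0.

tau_b = 1.0000 (C=21, D=0), p = 0.000397, reject H0.


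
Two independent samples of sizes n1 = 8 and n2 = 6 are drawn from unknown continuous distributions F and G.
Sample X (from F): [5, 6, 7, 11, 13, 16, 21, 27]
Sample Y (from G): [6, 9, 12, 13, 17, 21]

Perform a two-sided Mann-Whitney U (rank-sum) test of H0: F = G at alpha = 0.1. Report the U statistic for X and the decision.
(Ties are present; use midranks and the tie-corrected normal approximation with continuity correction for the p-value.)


Step 1: Combine and sort all 14 observations; assign midranks.
sorted (value, group): (5,X), (6,X), (6,Y), (7,X), (9,Y), (11,X), (12,Y), (13,X), (13,Y), (16,X), (17,Y), (21,X), (21,Y), (27,X)
ranks: 5->1, 6->2.5, 6->2.5, 7->4, 9->5, 11->6, 12->7, 13->8.5, 13->8.5, 16->10, 17->11, 21->12.5, 21->12.5, 27->14
Step 2: Rank sum for X: R1 = 1 + 2.5 + 4 + 6 + 8.5 + 10 + 12.5 + 14 = 58.5.
Step 3: U_X = R1 - n1(n1+1)/2 = 58.5 - 8*9/2 = 58.5 - 36 = 22.5.
       U_Y = n1*n2 - U_X = 48 - 22.5 = 25.5.
Step 4: Ties are present, so use the tie-corrected normal approximation (with continuity correction) for the p-value.
Step 5: p-value = 0.896941; compare to alpha = 0.1. fail to reject H0.

U_X = 22.5, p = 0.896941, fail to reject H0 at alpha = 0.1.


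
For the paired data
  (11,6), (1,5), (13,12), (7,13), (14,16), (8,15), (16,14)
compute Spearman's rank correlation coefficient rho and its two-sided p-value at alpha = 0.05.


Step 1: Rank x and y separately (midranks; no ties here).
rank(x): 11->4, 1->1, 13->5, 7->2, 14->6, 8->3, 16->7
rank(y): 6->2, 5->1, 12->3, 13->4, 16->7, 15->6, 14->5
Step 2: d_i = R_x(i) - R_y(i); compute d_i^2.
  (4-2)^2=4, (1-1)^2=0, (5-3)^2=4, (2-4)^2=4, (6-7)^2=1, (3-6)^2=9, (7-5)^2=4
sum(d^2) = 26.
Step 3: rho = 1 - 6*26 / (7*(7^2 - 1)) = 1 - 156/336 = 0.535714.
Step 4: Under H0, t = rho * sqrt((n-2)/(1-rho^2)) = 1.4186 ~ t(5).
Step 5: Two-sided p-value from the t-distribution with 5 df = 0.215217.
Step 6: alpha = 0.05. fail to reject H0.

rho = 0.5357, p = 0.215217, fail to reject H0 at alpha = 0.05.


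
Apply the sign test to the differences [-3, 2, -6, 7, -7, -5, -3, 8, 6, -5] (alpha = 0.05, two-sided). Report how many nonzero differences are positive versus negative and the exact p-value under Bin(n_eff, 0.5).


Step 1: Discard zero differences. Original n = 10; n_eff = number of nonzero differences = 10.
Nonzero differences (with sign): -3, +2, -6, +7, -7, -5, -3, +8, +6, -5
Step 2: Count signs: positive = 4, negative = 6.
Step 3: Under H0: P(positive) = 0.5, so the number of positives S ~ Bin(10, 0.5).
Step 4: Two-sided exact p-value = sum of Bin(10,0.5) probabilities at or below the observed probability = 0.753906.
Step 5: alpha = 0.05. fail to reject H0.

n_eff = 10, pos = 4, neg = 6, p = 0.753906, fail to reject H0.


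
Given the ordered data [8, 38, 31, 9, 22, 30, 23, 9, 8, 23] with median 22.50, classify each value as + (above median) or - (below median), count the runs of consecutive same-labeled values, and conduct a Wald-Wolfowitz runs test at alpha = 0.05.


Step 1: Compute median = 22.50; label A = above, B = below.
Labels in order: BAABBAABBA  (n_A = 5, n_B = 5)
Step 2: Count runs R = 6.
Step 3: Under H0 (random ordering), E[R] = 2*n_A*n_B/(n_A+n_B) + 1 = 2*5*5/10 + 1 = 6.0000.
        Var[R] = 2*n_A*n_B*(2*n_A*n_B - n_A - n_B) / ((n_A+n_B)^2 * (n_A+n_B-1)) = 2000/900 = 2.2222.
        SD[R] = 1.4907.
Step 4: R = E[R], so z = 0 with no continuity correction.
Step 5: Two-sided p-value via normal approximation = 2*(1 - Phi(|z|)) = 1.000000.
Step 6: alpha = 0.05. fail to reject H0.

R = 6, z = 0.0000, p = 1.000000, fail to reject H0.


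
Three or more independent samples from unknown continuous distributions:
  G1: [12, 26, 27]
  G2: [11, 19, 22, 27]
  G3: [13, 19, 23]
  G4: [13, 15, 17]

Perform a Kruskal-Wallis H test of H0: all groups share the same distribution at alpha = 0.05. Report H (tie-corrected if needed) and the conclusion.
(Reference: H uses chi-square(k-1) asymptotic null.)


Step 1: Combine all N = 13 observations and assign midranks.
sorted (value, group, rank): (11,G2,1), (12,G1,2), (13,G3,3.5), (13,G4,3.5), (15,G4,5), (17,G4,6), (19,G2,7.5), (19,G3,7.5), (22,G2,9), (23,G3,10), (26,G1,11), (27,G1,12.5), (27,G2,12.5)
Step 2: Sum ranks within each group.
R_1 = 25.5 (n_1 = 3)
R_2 = 30 (n_2 = 4)
R_3 = 21 (n_3 = 3)
R_4 = 14.5 (n_4 = 3)
Step 3: H = 12/(N(N+1)) * sum(R_i^2/n_i) - 3(N+1)
     = 12/(13*14) * (25.5^2/3 + 30^2/4 + 21^2/3 + 14.5^2/3) - 3*14
     = 0.065934 * 658.833 - 42
     = 1.439560.
Step 4: Ties present; correction factor C = 1 - 18/(13^3 - 13) = 0.991758. Corrected H = 1.439560 / 0.991758 = 1.451524.
Step 5: Under H0, H ~ chi^2(3); p-value = 0.693503.
Step 6: alpha = 0.05. fail to reject H0.

H = 1.4515, df = 3, p = 0.693503, fail to reject H0.


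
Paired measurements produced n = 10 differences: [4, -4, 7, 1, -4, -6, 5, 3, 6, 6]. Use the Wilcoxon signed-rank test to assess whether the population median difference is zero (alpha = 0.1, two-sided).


Step 1: Drop any zero differences (none here) and take |d_i|.
|d| = [4, 4, 7, 1, 4, 6, 5, 3, 6, 6]
Step 2: Midrank |d_i| (ties get averaged ranks).
ranks: |4|->4, |4|->4, |7|->10, |1|->1, |4|->4, |6|->8, |5|->6, |3|->2, |6|->8, |6|->8
Step 3: Attach original signs; sum ranks with positive sign and with negative sign.
W+ = 4 + 10 + 1 + 6 + 2 + 8 + 8 = 39
W- = 4 + 4 + 8 = 16
(Check: W+ + W- = 55 should equal n(n+1)/2 = 55.)
Step 4: Test statistic W = min(W+, W-) = 16.
Step 5: Ties in |d|, so use the tie-corrected normal approximation.
        E[W] = n(n+1)/4 = 10*11/4 = 27.5.
        Tie groups: |d|=4 (t=3), |d|=6 (t=3); sum(t^3 - t) = 48.
        Var[W] = n(n+1)(2n+1)/24 - sum(t^3-t)/48 = 2310/24 - 48/48 = 95.25.
        z = (W - E[W]) / sqrt(Var[W]) = (16 - 27.5) / 9.7596 = -1.1783.
        Two-sided p = 2*Phi(z) = 0.238667.
Step 6: alpha = 0.1. fail to reject H0.

W+ = 39, W- = 16, W = min = 16, p = 0.238667, fail to reject H0.


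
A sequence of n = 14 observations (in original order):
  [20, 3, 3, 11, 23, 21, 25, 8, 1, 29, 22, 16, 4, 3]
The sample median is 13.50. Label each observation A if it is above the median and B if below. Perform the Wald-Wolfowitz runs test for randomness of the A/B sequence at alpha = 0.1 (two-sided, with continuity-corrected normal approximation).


Step 1: Compute median = 13.50; label A = above, B = below.
Labels in order: ABBBAAABBAAABB  (n_A = 7, n_B = 7)
Step 2: Count runs R = 6.
Step 3: Under H0 (random ordering), E[R] = 2*n_A*n_B/(n_A+n_B) + 1 = 2*7*7/14 + 1 = 8.0000.
        Var[R] = 2*n_A*n_B*(2*n_A*n_B - n_A - n_B) / ((n_A+n_B)^2 * (n_A+n_B-1)) = 8232/2548 = 3.2308.
        SD[R] = 1.7974.
Step 4: Continuity-corrected z = (R + 0.5 - E[R]) / SD[R] = (6 + 0.5 - 8.0000) / 1.7974 = -0.8345.
Step 5: Two-sided p-value via normal approximation = 2*(1 - Phi(|z|)) = 0.403986.
Step 6: alpha = 0.1. fail to reject H0.

R = 6, z = -0.8345, p = 0.403986, fail to reject H0.


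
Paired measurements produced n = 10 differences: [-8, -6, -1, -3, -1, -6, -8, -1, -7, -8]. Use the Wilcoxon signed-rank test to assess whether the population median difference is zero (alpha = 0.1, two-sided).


Step 1: Drop any zero differences (none here) and take |d_i|.
|d| = [8, 6, 1, 3, 1, 6, 8, 1, 7, 8]
Step 2: Midrank |d_i| (ties get averaged ranks).
ranks: |8|->9, |6|->5.5, |1|->2, |3|->4, |1|->2, |6|->5.5, |8|->9, |1|->2, |7|->7, |8|->9
Step 3: Attach original signs; sum ranks with positive sign and with negative sign.
W+ = 0 = 0
W- = 9 + 5.5 + 2 + 4 + 2 + 5.5 + 9 + 2 + 7 + 9 = 55
(Check: W+ + W- = 55 should equal n(n+1)/2 = 55.)
Step 4: Test statistic W = min(W+, W-) = 0.
Step 5: Ties in |d|, so use the tie-corrected normal approximation.
        E[W] = n(n+1)/4 = 10*11/4 = 27.5.
        Tie groups: |d|=1 (t=3), |d|=6 (t=2), |d|=8 (t=3); sum(t^3 - t) = 54.
        Var[W] = n(n+1)(2n+1)/24 - sum(t^3-t)/48 = 2310/24 - 54/48 = 95.125.
        z = (W - E[W]) / sqrt(Var[W]) = (0 - 27.5) / 9.7532 = -2.8196.
        Two-sided p = 2*Phi(z) = 0.004809.
Step 6: alpha = 0.1. reject H0.

W+ = 0, W- = 55, W = min = 0, p = 0.004809, reject H0.


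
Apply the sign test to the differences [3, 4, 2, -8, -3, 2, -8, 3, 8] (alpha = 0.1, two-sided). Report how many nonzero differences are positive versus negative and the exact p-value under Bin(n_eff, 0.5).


Step 1: Discard zero differences. Original n = 9; n_eff = number of nonzero differences = 9.
Nonzero differences (with sign): +3, +4, +2, -8, -3, +2, -8, +3, +8
Step 2: Count signs: positive = 6, negative = 3.
Step 3: Under H0: P(positive) = 0.5, so the number of positives S ~ Bin(9, 0.5).
Step 4: Two-sided exact p-value = sum of Bin(9,0.5) probabilities at or below the observed probability = 0.507812.
Step 5: alpha = 0.1. fail to reject H0.

n_eff = 9, pos = 6, neg = 3, p = 0.507812, fail to reject H0.


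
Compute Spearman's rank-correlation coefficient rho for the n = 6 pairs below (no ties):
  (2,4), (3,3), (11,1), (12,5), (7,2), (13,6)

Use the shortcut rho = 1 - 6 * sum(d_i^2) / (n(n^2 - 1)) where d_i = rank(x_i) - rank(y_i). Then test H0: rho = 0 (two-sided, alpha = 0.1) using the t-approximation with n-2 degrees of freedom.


Step 1: Rank x and y separately (midranks; no ties here).
rank(x): 2->1, 3->2, 11->4, 12->5, 7->3, 13->6
rank(y): 4->4, 3->3, 1->1, 5->5, 2->2, 6->6
Step 2: d_i = R_x(i) - R_y(i); compute d_i^2.
  (1-4)^2=9, (2-3)^2=1, (4-1)^2=9, (5-5)^2=0, (3-2)^2=1, (6-6)^2=0
sum(d^2) = 20.
Step 3: rho = 1 - 6*20 / (6*(6^2 - 1)) = 1 - 120/210 = 0.428571.
Step 4: Under H0, t = rho * sqrt((n-2)/(1-rho^2)) = 0.9487 ~ t(4).
Step 5: Two-sided p-value from the t-distribution with 4 df = 0.396501.
Step 6: alpha = 0.1. fail to reject H0.

rho = 0.4286, p = 0.396501, fail to reject H0 at alpha = 0.1.


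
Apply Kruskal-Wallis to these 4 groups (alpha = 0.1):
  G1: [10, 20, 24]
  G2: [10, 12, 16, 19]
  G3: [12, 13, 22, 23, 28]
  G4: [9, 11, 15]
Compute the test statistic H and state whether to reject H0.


Step 1: Combine all N = 15 observations and assign midranks.
sorted (value, group, rank): (9,G4,1), (10,G1,2.5), (10,G2,2.5), (11,G4,4), (12,G2,5.5), (12,G3,5.5), (13,G3,7), (15,G4,8), (16,G2,9), (19,G2,10), (20,G1,11), (22,G3,12), (23,G3,13), (24,G1,14), (28,G3,15)
Step 2: Sum ranks within each group.
R_1 = 27.5 (n_1 = 3)
R_2 = 27 (n_2 = 4)
R_3 = 52.5 (n_3 = 5)
R_4 = 13 (n_4 = 3)
Step 3: H = 12/(N(N+1)) * sum(R_i^2/n_i) - 3(N+1)
     = 12/(15*16) * (27.5^2/3 + 27^2/4 + 52.5^2/5 + 13^2/3) - 3*16
     = 0.050000 * 1041.92 - 48
     = 4.095833.
Step 4: Ties present; correction factor C = 1 - 12/(15^3 - 15) = 0.996429. Corrected H = 4.095833 / 0.996429 = 4.110514.
Step 5: Under H0, H ~ chi^2(3); p-value = 0.249775.
Step 6: alpha = 0.1. fail to reject H0.

H = 4.1105, df = 3, p = 0.249775, fail to reject H0.


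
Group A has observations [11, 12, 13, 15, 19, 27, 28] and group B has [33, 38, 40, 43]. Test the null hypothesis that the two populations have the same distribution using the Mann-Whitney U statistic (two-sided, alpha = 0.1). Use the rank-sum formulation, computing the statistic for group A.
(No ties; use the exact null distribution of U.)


Step 1: Combine and sort all 11 observations; assign midranks.
sorted (value, group): (11,X), (12,X), (13,X), (15,X), (19,X), (27,X), (28,X), (33,Y), (38,Y), (40,Y), (43,Y)
ranks: 11->1, 12->2, 13->3, 15->4, 19->5, 27->6, 28->7, 33->8, 38->9, 40->10, 43->11
Step 2: Rank sum for X: R1 = 1 + 2 + 3 + 4 + 5 + 6 + 7 = 28.
Step 3: U_X = R1 - n1(n1+1)/2 = 28 - 7*8/2 = 28 - 28 = 0.
       U_Y = n1*n2 - U_X = 28 - 0 = 28.
Step 4: No ties, so the exact null distribution of U (based on enumerating the C(11,7) = 330 equally likely rank assignments) gives the two-sided p-value.
Step 5: p-value = 0.006061; compare to alpha = 0.1. reject H0.

U_X = 0, p = 0.006061, reject H0 at alpha = 0.1.


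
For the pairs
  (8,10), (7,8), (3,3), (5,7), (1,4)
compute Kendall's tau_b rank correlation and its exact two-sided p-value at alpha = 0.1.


Step 1: Enumerate the 10 unordered pairs (i,j) with i<j and classify each by sign(x_j-x_i) * sign(y_j-y_i).
  (1,2):dx=-1,dy=-2->C; (1,3):dx=-5,dy=-7->C; (1,4):dx=-3,dy=-3->C; (1,5):dx=-7,dy=-6->C
  (2,3):dx=-4,dy=-5->C; (2,4):dx=-2,dy=-1->C; (2,5):dx=-6,dy=-4->C; (3,4):dx=+2,dy=+4->C
  (3,5):dx=-2,dy=+1->D; (4,5):dx=-4,dy=-3->C
Step 2: C = 9, D = 1, total pairs = 10.
Step 3: tau = (C - D)/(n(n-1)/2) = (9 - 1)/10 = 0.800000.
Step 4: Exact two-sided p-value (enumerate n! = 120 permutations of y under H0): p = 0.083333.
Step 5: alpha = 0.1. reject H0.

tau_b = 0.8000 (C=9, D=1), p = 0.083333, reject H0.


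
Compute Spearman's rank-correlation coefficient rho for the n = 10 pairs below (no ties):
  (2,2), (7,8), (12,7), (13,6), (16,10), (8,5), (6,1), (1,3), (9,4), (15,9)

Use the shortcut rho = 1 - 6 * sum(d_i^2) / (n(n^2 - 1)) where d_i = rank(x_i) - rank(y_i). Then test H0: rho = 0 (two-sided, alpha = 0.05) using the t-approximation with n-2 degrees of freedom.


Step 1: Rank x and y separately (midranks; no ties here).
rank(x): 2->2, 7->4, 12->7, 13->8, 16->10, 8->5, 6->3, 1->1, 9->6, 15->9
rank(y): 2->2, 8->8, 7->7, 6->6, 10->10, 5->5, 1->1, 3->3, 4->4, 9->9
Step 2: d_i = R_x(i) - R_y(i); compute d_i^2.
  (2-2)^2=0, (4-8)^2=16, (7-7)^2=0, (8-6)^2=4, (10-10)^2=0, (5-5)^2=0, (3-1)^2=4, (1-3)^2=4, (6-4)^2=4, (9-9)^2=0
sum(d^2) = 32.
Step 3: rho = 1 - 6*32 / (10*(10^2 - 1)) = 1 - 192/990 = 0.806061.
Step 4: Under H0, t = rho * sqrt((n-2)/(1-rho^2)) = 3.8522 ~ t(8).
Step 5: Two-sided p-value from the t-distribution with 8 df = 0.004862.
Step 6: alpha = 0.05. reject H0.

rho = 0.8061, p = 0.004862, reject H0 at alpha = 0.05.


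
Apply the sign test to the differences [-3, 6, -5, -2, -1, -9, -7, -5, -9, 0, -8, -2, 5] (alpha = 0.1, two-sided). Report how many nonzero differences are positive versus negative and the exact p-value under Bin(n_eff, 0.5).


Step 1: Discard zero differences. Original n = 13; n_eff = number of nonzero differences = 12.
Nonzero differences (with sign): -3, +6, -5, -2, -1, -9, -7, -5, -9, -8, -2, +5
Step 2: Count signs: positive = 2, negative = 10.
Step 3: Under H0: P(positive) = 0.5, so the number of positives S ~ Bin(12, 0.5).
Step 4: Two-sided exact p-value = sum of Bin(12,0.5) probabilities at or below the observed probability = 0.038574.
Step 5: alpha = 0.1. reject H0.

n_eff = 12, pos = 2, neg = 10, p = 0.038574, reject H0.


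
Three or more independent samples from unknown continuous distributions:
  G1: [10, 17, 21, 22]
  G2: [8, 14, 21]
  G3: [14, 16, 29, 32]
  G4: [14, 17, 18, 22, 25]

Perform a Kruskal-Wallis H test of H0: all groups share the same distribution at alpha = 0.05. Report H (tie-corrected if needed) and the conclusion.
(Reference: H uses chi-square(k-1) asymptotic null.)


Step 1: Combine all N = 16 observations and assign midranks.
sorted (value, group, rank): (8,G2,1), (10,G1,2), (14,G2,4), (14,G3,4), (14,G4,4), (16,G3,6), (17,G1,7.5), (17,G4,7.5), (18,G4,9), (21,G1,10.5), (21,G2,10.5), (22,G1,12.5), (22,G4,12.5), (25,G4,14), (29,G3,15), (32,G3,16)
Step 2: Sum ranks within each group.
R_1 = 32.5 (n_1 = 4)
R_2 = 15.5 (n_2 = 3)
R_3 = 41 (n_3 = 4)
R_4 = 47 (n_4 = 5)
Step 3: H = 12/(N(N+1)) * sum(R_i^2/n_i) - 3(N+1)
     = 12/(16*17) * (32.5^2/4 + 15.5^2/3 + 41^2/4 + 47^2/5) - 3*17
     = 0.044118 * 1206.2 - 51
     = 2.214522.
Step 4: Ties present; correction factor C = 1 - 42/(16^3 - 16) = 0.989706. Corrected H = 2.214522 / 0.989706 = 2.237556.
Step 5: Under H0, H ~ chi^2(3); p-value = 0.524589.
Step 6: alpha = 0.05. fail to reject H0.

H = 2.2376, df = 3, p = 0.524589, fail to reject H0.


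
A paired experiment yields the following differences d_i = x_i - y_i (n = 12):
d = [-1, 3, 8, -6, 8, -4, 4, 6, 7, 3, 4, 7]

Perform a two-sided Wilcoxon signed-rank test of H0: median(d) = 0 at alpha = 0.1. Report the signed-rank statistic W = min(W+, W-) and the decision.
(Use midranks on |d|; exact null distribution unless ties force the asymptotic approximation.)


Step 1: Drop any zero differences (none here) and take |d_i|.
|d| = [1, 3, 8, 6, 8, 4, 4, 6, 7, 3, 4, 7]
Step 2: Midrank |d_i| (ties get averaged ranks).
ranks: |1|->1, |3|->2.5, |8|->11.5, |6|->7.5, |8|->11.5, |4|->5, |4|->5, |6|->7.5, |7|->9.5, |3|->2.5, |4|->5, |7|->9.5
Step 3: Attach original signs; sum ranks with positive sign and with negative sign.
W+ = 2.5 + 11.5 + 11.5 + 5 + 7.5 + 9.5 + 2.5 + 5 + 9.5 = 64.5
W- = 1 + 7.5 + 5 = 13.5
(Check: W+ + W- = 78 should equal n(n+1)/2 = 78.)
Step 4: Test statistic W = min(W+, W-) = 13.5.
Step 5: Ties in |d|, so use the tie-corrected normal approximation.
        E[W] = n(n+1)/4 = 12*13/4 = 39.
        Tie groups: |d|=3 (t=2), |d|=4 (t=3), |d|=6 (t=2), |d|=7 (t=2), |d|=8 (t=2); sum(t^3 - t) = 48.
        Var[W] = n(n+1)(2n+1)/24 - sum(t^3-t)/48 = 3900/24 - 48/48 = 161.5.
        z = (W - E[W]) / sqrt(Var[W]) = (13.5 - 39) / 12.7083 = -2.0066.
        Two-sided p = 2*Phi(z) = 0.044796.
Step 6: alpha = 0.1. reject H0.

W+ = 64.5, W- = 13.5, W = min = 13.5, p = 0.044796, reject H0.


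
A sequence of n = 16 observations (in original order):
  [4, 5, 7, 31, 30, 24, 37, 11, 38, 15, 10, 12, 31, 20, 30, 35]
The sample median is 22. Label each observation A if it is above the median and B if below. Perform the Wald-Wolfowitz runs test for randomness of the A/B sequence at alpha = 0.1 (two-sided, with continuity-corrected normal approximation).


Step 1: Compute median = 22; label A = above, B = below.
Labels in order: BBBAAAABABBBABAA  (n_A = 8, n_B = 8)
Step 2: Count runs R = 8.
Step 3: Under H0 (random ordering), E[R] = 2*n_A*n_B/(n_A+n_B) + 1 = 2*8*8/16 + 1 = 9.0000.
        Var[R] = 2*n_A*n_B*(2*n_A*n_B - n_A - n_B) / ((n_A+n_B)^2 * (n_A+n_B-1)) = 14336/3840 = 3.7333.
        SD[R] = 1.9322.
Step 4: Continuity-corrected z = (R + 0.5 - E[R]) / SD[R] = (8 + 0.5 - 9.0000) / 1.9322 = -0.2588.
Step 5: Two-sided p-value via normal approximation = 2*(1 - Phi(|z|)) = 0.795809.
Step 6: alpha = 0.1. fail to reject H0.

R = 8, z = -0.2588, p = 0.795809, fail to reject H0.


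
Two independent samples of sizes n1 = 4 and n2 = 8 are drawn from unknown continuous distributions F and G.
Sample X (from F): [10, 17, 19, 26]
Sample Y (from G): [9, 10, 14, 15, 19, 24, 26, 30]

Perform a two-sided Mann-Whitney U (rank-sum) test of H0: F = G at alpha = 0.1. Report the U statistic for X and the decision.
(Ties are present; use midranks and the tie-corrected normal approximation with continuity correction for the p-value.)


Step 1: Combine and sort all 12 observations; assign midranks.
sorted (value, group): (9,Y), (10,X), (10,Y), (14,Y), (15,Y), (17,X), (19,X), (19,Y), (24,Y), (26,X), (26,Y), (30,Y)
ranks: 9->1, 10->2.5, 10->2.5, 14->4, 15->5, 17->6, 19->7.5, 19->7.5, 24->9, 26->10.5, 26->10.5, 30->12
Step 2: Rank sum for X: R1 = 2.5 + 6 + 7.5 + 10.5 = 26.5.
Step 3: U_X = R1 - n1(n1+1)/2 = 26.5 - 4*5/2 = 26.5 - 10 = 16.5.
       U_Y = n1*n2 - U_X = 32 - 16.5 = 15.5.
Step 4: Ties are present, so use the tie-corrected normal approximation (with continuity correction) for the p-value.
Step 5: p-value = 1.000000; compare to alpha = 0.1. fail to reject H0.

U_X = 16.5, p = 1.000000, fail to reject H0 at alpha = 0.1.


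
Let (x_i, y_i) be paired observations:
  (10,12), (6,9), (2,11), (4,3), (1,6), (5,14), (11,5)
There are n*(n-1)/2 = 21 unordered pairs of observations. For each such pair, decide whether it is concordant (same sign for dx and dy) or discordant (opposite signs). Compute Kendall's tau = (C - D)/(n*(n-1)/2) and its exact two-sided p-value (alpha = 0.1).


Step 1: Enumerate the 21 unordered pairs (i,j) with i<j and classify each by sign(x_j-x_i) * sign(y_j-y_i).
  (1,2):dx=-4,dy=-3->C; (1,3):dx=-8,dy=-1->C; (1,4):dx=-6,dy=-9->C; (1,5):dx=-9,dy=-6->C
  (1,6):dx=-5,dy=+2->D; (1,7):dx=+1,dy=-7->D; (2,3):dx=-4,dy=+2->D; (2,4):dx=-2,dy=-6->C
  (2,5):dx=-5,dy=-3->C; (2,6):dx=-1,dy=+5->D; (2,7):dx=+5,dy=-4->D; (3,4):dx=+2,dy=-8->D
  (3,5):dx=-1,dy=-5->C; (3,6):dx=+3,dy=+3->C; (3,7):dx=+9,dy=-6->D; (4,5):dx=-3,dy=+3->D
  (4,6):dx=+1,dy=+11->C; (4,7):dx=+7,dy=+2->C; (5,6):dx=+4,dy=+8->C; (5,7):dx=+10,dy=-1->D
  (6,7):dx=+6,dy=-9->D
Step 2: C = 11, D = 10, total pairs = 21.
Step 3: tau = (C - D)/(n(n-1)/2) = (11 - 10)/21 = 0.047619.
Step 4: Exact two-sided p-value (enumerate n! = 5040 permutations of y under H0): p = 1.000000.
Step 5: alpha = 0.1. fail to reject H0.

tau_b = 0.0476 (C=11, D=10), p = 1.000000, fail to reject H0.


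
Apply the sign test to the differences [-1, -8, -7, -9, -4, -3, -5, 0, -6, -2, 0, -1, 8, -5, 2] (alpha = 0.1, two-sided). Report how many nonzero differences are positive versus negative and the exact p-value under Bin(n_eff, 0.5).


Step 1: Discard zero differences. Original n = 15; n_eff = number of nonzero differences = 13.
Nonzero differences (with sign): -1, -8, -7, -9, -4, -3, -5, -6, -2, -1, +8, -5, +2
Step 2: Count signs: positive = 2, negative = 11.
Step 3: Under H0: P(positive) = 0.5, so the number of positives S ~ Bin(13, 0.5).
Step 4: Two-sided exact p-value = sum of Bin(13,0.5) probabilities at or below the observed probability = 0.022461.
Step 5: alpha = 0.1. reject H0.

n_eff = 13, pos = 2, neg = 11, p = 0.022461, reject H0.


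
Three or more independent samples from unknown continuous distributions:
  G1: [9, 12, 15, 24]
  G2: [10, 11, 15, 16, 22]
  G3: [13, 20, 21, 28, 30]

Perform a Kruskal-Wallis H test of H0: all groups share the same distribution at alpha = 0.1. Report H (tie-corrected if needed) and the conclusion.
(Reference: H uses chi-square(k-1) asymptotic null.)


Step 1: Combine all N = 14 observations and assign midranks.
sorted (value, group, rank): (9,G1,1), (10,G2,2), (11,G2,3), (12,G1,4), (13,G3,5), (15,G1,6.5), (15,G2,6.5), (16,G2,8), (20,G3,9), (21,G3,10), (22,G2,11), (24,G1,12), (28,G3,13), (30,G3,14)
Step 2: Sum ranks within each group.
R_1 = 23.5 (n_1 = 4)
R_2 = 30.5 (n_2 = 5)
R_3 = 51 (n_3 = 5)
Step 3: H = 12/(N(N+1)) * sum(R_i^2/n_i) - 3(N+1)
     = 12/(14*15) * (23.5^2/4 + 30.5^2/5 + 51^2/5) - 3*15
     = 0.057143 * 844.312 - 45
     = 3.246429.
Step 4: Ties present; correction factor C = 1 - 6/(14^3 - 14) = 0.997802. Corrected H = 3.246429 / 0.997802 = 3.253579.
Step 5: Under H0, H ~ chi^2(2); p-value = 0.196560.
Step 6: alpha = 0.1. fail to reject H0.

H = 3.2536, df = 2, p = 0.196560, fail to reject H0.
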